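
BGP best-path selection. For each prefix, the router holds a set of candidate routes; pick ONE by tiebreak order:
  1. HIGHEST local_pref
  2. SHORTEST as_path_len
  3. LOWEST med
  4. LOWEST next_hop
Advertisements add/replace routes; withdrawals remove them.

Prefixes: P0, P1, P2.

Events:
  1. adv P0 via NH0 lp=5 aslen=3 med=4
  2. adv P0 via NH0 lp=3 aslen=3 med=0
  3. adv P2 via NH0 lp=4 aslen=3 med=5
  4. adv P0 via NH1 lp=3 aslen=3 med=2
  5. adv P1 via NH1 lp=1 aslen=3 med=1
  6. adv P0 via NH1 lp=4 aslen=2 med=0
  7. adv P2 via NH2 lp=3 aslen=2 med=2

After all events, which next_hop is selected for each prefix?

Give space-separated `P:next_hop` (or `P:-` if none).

Answer: P0:NH1 P1:NH1 P2:NH0

Derivation:
Op 1: best P0=NH0 P1=- P2=-
Op 2: best P0=NH0 P1=- P2=-
Op 3: best P0=NH0 P1=- P2=NH0
Op 4: best P0=NH0 P1=- P2=NH0
Op 5: best P0=NH0 P1=NH1 P2=NH0
Op 6: best P0=NH1 P1=NH1 P2=NH0
Op 7: best P0=NH1 P1=NH1 P2=NH0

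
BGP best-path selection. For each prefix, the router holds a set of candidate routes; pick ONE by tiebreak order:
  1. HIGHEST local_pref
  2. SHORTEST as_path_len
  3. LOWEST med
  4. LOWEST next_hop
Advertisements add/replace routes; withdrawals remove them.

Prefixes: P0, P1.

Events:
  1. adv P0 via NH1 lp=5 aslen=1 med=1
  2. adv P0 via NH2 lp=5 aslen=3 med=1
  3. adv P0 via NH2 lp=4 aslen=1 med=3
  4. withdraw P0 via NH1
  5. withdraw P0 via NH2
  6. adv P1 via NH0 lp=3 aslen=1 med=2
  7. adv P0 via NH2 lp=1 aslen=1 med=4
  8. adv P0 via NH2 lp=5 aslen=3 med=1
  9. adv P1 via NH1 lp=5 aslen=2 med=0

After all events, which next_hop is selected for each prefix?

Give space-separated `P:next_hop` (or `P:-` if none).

Op 1: best P0=NH1 P1=-
Op 2: best P0=NH1 P1=-
Op 3: best P0=NH1 P1=-
Op 4: best P0=NH2 P1=-
Op 5: best P0=- P1=-
Op 6: best P0=- P1=NH0
Op 7: best P0=NH2 P1=NH0
Op 8: best P0=NH2 P1=NH0
Op 9: best P0=NH2 P1=NH1

Answer: P0:NH2 P1:NH1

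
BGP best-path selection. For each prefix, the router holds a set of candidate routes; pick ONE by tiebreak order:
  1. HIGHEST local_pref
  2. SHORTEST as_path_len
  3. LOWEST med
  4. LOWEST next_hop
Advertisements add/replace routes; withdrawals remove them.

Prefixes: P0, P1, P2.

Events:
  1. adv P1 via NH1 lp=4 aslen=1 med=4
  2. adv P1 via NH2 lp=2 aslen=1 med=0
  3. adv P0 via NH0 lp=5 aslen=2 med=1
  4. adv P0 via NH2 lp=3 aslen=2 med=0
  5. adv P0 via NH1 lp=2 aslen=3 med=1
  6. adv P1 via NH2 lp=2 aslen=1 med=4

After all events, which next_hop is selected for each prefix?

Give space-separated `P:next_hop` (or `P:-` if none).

Answer: P0:NH0 P1:NH1 P2:-

Derivation:
Op 1: best P0=- P1=NH1 P2=-
Op 2: best P0=- P1=NH1 P2=-
Op 3: best P0=NH0 P1=NH1 P2=-
Op 4: best P0=NH0 P1=NH1 P2=-
Op 5: best P0=NH0 P1=NH1 P2=-
Op 6: best P0=NH0 P1=NH1 P2=-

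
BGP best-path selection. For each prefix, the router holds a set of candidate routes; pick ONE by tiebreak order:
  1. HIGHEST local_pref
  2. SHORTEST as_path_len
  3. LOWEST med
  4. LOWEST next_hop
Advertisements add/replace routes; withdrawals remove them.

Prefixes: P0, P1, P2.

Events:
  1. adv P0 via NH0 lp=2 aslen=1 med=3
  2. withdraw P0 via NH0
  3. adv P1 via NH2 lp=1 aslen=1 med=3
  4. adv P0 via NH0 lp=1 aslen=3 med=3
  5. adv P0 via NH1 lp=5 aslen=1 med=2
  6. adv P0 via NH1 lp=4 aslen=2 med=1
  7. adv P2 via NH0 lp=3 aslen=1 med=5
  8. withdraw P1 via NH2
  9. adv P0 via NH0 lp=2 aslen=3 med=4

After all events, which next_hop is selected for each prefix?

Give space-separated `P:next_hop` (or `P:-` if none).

Answer: P0:NH1 P1:- P2:NH0

Derivation:
Op 1: best P0=NH0 P1=- P2=-
Op 2: best P0=- P1=- P2=-
Op 3: best P0=- P1=NH2 P2=-
Op 4: best P0=NH0 P1=NH2 P2=-
Op 5: best P0=NH1 P1=NH2 P2=-
Op 6: best P0=NH1 P1=NH2 P2=-
Op 7: best P0=NH1 P1=NH2 P2=NH0
Op 8: best P0=NH1 P1=- P2=NH0
Op 9: best P0=NH1 P1=- P2=NH0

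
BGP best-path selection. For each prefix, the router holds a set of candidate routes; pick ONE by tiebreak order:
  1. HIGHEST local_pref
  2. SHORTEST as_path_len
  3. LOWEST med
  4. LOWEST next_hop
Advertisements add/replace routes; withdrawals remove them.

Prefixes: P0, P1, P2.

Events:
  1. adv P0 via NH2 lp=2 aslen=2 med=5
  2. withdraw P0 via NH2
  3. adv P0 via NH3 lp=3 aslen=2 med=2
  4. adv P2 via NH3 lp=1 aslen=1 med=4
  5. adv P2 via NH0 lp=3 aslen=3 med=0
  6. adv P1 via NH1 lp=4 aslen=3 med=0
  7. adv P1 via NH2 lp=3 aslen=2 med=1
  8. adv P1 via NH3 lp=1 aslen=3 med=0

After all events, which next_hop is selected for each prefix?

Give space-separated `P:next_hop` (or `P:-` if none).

Answer: P0:NH3 P1:NH1 P2:NH0

Derivation:
Op 1: best P0=NH2 P1=- P2=-
Op 2: best P0=- P1=- P2=-
Op 3: best P0=NH3 P1=- P2=-
Op 4: best P0=NH3 P1=- P2=NH3
Op 5: best P0=NH3 P1=- P2=NH0
Op 6: best P0=NH3 P1=NH1 P2=NH0
Op 7: best P0=NH3 P1=NH1 P2=NH0
Op 8: best P0=NH3 P1=NH1 P2=NH0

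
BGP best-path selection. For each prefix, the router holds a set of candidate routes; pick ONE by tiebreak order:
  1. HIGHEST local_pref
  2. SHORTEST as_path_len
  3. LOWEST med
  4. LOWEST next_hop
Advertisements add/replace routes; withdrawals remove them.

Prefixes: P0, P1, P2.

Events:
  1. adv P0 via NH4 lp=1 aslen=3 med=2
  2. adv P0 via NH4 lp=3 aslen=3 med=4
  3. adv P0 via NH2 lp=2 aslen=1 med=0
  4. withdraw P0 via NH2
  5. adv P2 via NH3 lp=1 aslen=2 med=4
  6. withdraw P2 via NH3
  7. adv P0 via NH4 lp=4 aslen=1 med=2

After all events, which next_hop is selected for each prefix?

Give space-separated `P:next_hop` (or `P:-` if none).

Answer: P0:NH4 P1:- P2:-

Derivation:
Op 1: best P0=NH4 P1=- P2=-
Op 2: best P0=NH4 P1=- P2=-
Op 3: best P0=NH4 P1=- P2=-
Op 4: best P0=NH4 P1=- P2=-
Op 5: best P0=NH4 P1=- P2=NH3
Op 6: best P0=NH4 P1=- P2=-
Op 7: best P0=NH4 P1=- P2=-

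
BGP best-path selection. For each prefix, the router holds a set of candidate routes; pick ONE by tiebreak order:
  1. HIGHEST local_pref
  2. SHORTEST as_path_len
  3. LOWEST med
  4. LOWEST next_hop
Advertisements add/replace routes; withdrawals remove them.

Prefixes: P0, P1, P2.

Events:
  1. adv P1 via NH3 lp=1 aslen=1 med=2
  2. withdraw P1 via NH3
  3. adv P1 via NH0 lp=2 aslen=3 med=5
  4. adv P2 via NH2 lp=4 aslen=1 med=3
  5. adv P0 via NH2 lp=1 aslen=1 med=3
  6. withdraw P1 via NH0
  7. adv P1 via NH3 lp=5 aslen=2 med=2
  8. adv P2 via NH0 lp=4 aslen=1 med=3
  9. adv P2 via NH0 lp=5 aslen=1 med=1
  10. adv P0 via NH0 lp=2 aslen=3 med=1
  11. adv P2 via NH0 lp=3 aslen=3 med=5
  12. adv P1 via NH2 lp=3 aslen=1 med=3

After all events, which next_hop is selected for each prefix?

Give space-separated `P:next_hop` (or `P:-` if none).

Op 1: best P0=- P1=NH3 P2=-
Op 2: best P0=- P1=- P2=-
Op 3: best P0=- P1=NH0 P2=-
Op 4: best P0=- P1=NH0 P2=NH2
Op 5: best P0=NH2 P1=NH0 P2=NH2
Op 6: best P0=NH2 P1=- P2=NH2
Op 7: best P0=NH2 P1=NH3 P2=NH2
Op 8: best P0=NH2 P1=NH3 P2=NH0
Op 9: best P0=NH2 P1=NH3 P2=NH0
Op 10: best P0=NH0 P1=NH3 P2=NH0
Op 11: best P0=NH0 P1=NH3 P2=NH2
Op 12: best P0=NH0 P1=NH3 P2=NH2

Answer: P0:NH0 P1:NH3 P2:NH2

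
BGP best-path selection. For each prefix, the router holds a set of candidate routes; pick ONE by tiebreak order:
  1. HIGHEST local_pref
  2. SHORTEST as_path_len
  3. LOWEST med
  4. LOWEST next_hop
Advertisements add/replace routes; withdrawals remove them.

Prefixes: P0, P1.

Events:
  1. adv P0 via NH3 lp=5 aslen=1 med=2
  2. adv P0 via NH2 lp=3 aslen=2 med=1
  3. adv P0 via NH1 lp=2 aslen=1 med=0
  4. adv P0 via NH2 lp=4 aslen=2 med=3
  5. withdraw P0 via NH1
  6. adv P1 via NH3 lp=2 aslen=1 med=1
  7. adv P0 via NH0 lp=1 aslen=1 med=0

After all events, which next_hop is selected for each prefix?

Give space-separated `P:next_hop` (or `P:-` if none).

Answer: P0:NH3 P1:NH3

Derivation:
Op 1: best P0=NH3 P1=-
Op 2: best P0=NH3 P1=-
Op 3: best P0=NH3 P1=-
Op 4: best P0=NH3 P1=-
Op 5: best P0=NH3 P1=-
Op 6: best P0=NH3 P1=NH3
Op 7: best P0=NH3 P1=NH3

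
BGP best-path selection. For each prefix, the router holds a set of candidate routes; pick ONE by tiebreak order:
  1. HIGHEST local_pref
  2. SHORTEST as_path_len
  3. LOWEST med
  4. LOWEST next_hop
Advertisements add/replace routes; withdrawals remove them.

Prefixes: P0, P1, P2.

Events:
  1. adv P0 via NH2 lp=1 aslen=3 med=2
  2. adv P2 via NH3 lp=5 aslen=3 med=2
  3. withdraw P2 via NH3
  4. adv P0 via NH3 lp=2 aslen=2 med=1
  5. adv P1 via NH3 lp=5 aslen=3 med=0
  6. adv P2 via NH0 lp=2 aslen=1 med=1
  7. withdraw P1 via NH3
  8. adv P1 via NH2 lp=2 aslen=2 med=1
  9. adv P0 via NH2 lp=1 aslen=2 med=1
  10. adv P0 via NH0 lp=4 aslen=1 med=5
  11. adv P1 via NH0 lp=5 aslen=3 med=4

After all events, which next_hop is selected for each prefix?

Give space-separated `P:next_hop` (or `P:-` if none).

Op 1: best P0=NH2 P1=- P2=-
Op 2: best P0=NH2 P1=- P2=NH3
Op 3: best P0=NH2 P1=- P2=-
Op 4: best P0=NH3 P1=- P2=-
Op 5: best P0=NH3 P1=NH3 P2=-
Op 6: best P0=NH3 P1=NH3 P2=NH0
Op 7: best P0=NH3 P1=- P2=NH0
Op 8: best P0=NH3 P1=NH2 P2=NH0
Op 9: best P0=NH3 P1=NH2 P2=NH0
Op 10: best P0=NH0 P1=NH2 P2=NH0
Op 11: best P0=NH0 P1=NH0 P2=NH0

Answer: P0:NH0 P1:NH0 P2:NH0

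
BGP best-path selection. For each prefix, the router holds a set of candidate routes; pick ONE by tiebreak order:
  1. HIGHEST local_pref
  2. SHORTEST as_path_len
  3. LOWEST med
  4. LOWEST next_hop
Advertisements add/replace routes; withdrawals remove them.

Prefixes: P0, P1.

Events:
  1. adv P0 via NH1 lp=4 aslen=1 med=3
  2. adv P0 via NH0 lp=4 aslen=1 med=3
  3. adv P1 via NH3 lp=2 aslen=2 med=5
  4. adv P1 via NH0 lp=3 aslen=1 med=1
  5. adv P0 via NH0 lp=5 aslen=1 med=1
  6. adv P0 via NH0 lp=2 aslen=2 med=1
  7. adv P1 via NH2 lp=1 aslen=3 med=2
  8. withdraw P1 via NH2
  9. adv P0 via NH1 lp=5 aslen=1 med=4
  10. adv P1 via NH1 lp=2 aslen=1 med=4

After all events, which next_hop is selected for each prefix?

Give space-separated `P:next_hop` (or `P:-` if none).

Op 1: best P0=NH1 P1=-
Op 2: best P0=NH0 P1=-
Op 3: best P0=NH0 P1=NH3
Op 4: best P0=NH0 P1=NH0
Op 5: best P0=NH0 P1=NH0
Op 6: best P0=NH1 P1=NH0
Op 7: best P0=NH1 P1=NH0
Op 8: best P0=NH1 P1=NH0
Op 9: best P0=NH1 P1=NH0
Op 10: best P0=NH1 P1=NH0

Answer: P0:NH1 P1:NH0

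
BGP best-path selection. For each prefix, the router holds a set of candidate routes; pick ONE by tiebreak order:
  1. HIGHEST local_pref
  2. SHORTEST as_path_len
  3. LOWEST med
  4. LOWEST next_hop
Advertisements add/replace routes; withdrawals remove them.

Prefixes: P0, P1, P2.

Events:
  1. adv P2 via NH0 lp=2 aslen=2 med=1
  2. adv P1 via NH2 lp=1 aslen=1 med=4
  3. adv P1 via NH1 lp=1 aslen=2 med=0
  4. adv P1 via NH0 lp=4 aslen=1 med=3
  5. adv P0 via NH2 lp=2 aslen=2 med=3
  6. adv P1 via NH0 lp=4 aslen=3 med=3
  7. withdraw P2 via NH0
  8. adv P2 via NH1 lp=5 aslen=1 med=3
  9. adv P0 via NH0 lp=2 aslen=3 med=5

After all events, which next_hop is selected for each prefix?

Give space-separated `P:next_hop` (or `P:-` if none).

Op 1: best P0=- P1=- P2=NH0
Op 2: best P0=- P1=NH2 P2=NH0
Op 3: best P0=- P1=NH2 P2=NH0
Op 4: best P0=- P1=NH0 P2=NH0
Op 5: best P0=NH2 P1=NH0 P2=NH0
Op 6: best P0=NH2 P1=NH0 P2=NH0
Op 7: best P0=NH2 P1=NH0 P2=-
Op 8: best P0=NH2 P1=NH0 P2=NH1
Op 9: best P0=NH2 P1=NH0 P2=NH1

Answer: P0:NH2 P1:NH0 P2:NH1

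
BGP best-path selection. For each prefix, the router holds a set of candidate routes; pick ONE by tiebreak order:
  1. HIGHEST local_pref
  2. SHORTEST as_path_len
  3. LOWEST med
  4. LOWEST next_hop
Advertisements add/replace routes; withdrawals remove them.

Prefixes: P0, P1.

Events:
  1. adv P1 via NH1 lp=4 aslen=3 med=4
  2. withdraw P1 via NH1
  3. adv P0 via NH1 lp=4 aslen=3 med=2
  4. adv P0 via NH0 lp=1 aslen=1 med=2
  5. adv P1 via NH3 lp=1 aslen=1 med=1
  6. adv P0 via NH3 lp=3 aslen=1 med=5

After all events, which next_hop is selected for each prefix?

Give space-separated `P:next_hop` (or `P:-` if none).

Op 1: best P0=- P1=NH1
Op 2: best P0=- P1=-
Op 3: best P0=NH1 P1=-
Op 4: best P0=NH1 P1=-
Op 5: best P0=NH1 P1=NH3
Op 6: best P0=NH1 P1=NH3

Answer: P0:NH1 P1:NH3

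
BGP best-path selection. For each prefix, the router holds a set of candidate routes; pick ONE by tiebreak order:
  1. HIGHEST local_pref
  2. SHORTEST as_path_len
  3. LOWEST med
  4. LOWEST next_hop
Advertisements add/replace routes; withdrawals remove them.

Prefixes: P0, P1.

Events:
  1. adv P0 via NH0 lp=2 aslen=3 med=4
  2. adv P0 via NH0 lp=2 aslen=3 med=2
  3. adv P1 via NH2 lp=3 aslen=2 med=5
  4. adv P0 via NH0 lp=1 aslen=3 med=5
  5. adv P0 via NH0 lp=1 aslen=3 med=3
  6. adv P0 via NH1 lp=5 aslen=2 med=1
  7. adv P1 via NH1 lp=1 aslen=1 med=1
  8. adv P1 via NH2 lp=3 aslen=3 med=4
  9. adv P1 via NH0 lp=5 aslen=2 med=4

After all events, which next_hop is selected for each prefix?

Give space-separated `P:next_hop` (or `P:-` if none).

Answer: P0:NH1 P1:NH0

Derivation:
Op 1: best P0=NH0 P1=-
Op 2: best P0=NH0 P1=-
Op 3: best P0=NH0 P1=NH2
Op 4: best P0=NH0 P1=NH2
Op 5: best P0=NH0 P1=NH2
Op 6: best P0=NH1 P1=NH2
Op 7: best P0=NH1 P1=NH2
Op 8: best P0=NH1 P1=NH2
Op 9: best P0=NH1 P1=NH0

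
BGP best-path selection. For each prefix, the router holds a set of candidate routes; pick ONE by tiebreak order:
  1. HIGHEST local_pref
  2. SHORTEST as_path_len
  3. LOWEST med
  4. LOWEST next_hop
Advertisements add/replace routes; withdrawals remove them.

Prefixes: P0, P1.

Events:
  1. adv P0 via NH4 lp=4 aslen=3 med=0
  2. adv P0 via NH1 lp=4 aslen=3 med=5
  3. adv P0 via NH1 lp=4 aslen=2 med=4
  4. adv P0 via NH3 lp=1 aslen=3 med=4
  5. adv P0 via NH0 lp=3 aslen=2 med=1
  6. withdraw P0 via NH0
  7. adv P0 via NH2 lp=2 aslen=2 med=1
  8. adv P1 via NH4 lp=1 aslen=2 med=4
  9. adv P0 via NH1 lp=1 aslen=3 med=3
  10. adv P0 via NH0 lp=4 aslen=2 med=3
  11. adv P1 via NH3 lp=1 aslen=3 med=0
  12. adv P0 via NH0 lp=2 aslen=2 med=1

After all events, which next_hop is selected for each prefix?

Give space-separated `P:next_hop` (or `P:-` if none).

Answer: P0:NH4 P1:NH4

Derivation:
Op 1: best P0=NH4 P1=-
Op 2: best P0=NH4 P1=-
Op 3: best P0=NH1 P1=-
Op 4: best P0=NH1 P1=-
Op 5: best P0=NH1 P1=-
Op 6: best P0=NH1 P1=-
Op 7: best P0=NH1 P1=-
Op 8: best P0=NH1 P1=NH4
Op 9: best P0=NH4 P1=NH4
Op 10: best P0=NH0 P1=NH4
Op 11: best P0=NH0 P1=NH4
Op 12: best P0=NH4 P1=NH4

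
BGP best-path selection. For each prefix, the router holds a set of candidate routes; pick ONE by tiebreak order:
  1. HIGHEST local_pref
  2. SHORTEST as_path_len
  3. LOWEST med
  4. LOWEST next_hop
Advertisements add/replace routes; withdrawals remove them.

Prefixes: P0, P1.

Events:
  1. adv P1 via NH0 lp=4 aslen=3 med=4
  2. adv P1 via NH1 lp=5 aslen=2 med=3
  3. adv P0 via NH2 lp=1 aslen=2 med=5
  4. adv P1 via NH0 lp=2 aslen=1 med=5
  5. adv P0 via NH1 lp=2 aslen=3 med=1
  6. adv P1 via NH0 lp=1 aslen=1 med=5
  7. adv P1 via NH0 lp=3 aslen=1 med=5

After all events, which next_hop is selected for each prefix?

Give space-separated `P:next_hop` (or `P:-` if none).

Answer: P0:NH1 P1:NH1

Derivation:
Op 1: best P0=- P1=NH0
Op 2: best P0=- P1=NH1
Op 3: best P0=NH2 P1=NH1
Op 4: best P0=NH2 P1=NH1
Op 5: best P0=NH1 P1=NH1
Op 6: best P0=NH1 P1=NH1
Op 7: best P0=NH1 P1=NH1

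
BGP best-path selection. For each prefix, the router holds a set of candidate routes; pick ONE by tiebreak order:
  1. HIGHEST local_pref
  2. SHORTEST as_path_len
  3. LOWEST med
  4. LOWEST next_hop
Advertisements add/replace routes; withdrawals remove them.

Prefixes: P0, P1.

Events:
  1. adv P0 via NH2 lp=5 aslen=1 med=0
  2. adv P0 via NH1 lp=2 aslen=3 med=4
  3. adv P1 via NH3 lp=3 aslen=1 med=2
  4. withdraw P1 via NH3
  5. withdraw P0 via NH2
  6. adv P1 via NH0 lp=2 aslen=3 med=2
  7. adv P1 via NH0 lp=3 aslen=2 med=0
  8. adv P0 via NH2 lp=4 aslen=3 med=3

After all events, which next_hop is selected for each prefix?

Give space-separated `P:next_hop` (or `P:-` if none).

Op 1: best P0=NH2 P1=-
Op 2: best P0=NH2 P1=-
Op 3: best P0=NH2 P1=NH3
Op 4: best P0=NH2 P1=-
Op 5: best P0=NH1 P1=-
Op 6: best P0=NH1 P1=NH0
Op 7: best P0=NH1 P1=NH0
Op 8: best P0=NH2 P1=NH0

Answer: P0:NH2 P1:NH0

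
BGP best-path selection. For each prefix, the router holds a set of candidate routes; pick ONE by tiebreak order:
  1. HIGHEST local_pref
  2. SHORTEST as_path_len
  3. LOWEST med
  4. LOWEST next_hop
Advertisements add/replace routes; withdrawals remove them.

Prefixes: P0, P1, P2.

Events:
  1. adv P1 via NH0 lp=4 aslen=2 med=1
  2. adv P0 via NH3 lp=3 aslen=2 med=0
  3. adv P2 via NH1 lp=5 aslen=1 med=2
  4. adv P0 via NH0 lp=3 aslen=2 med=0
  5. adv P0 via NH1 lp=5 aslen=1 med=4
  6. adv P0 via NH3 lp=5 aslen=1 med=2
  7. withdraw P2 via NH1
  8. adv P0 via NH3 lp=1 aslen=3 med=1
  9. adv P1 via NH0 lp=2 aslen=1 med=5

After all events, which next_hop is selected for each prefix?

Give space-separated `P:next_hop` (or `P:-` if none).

Op 1: best P0=- P1=NH0 P2=-
Op 2: best P0=NH3 P1=NH0 P2=-
Op 3: best P0=NH3 P1=NH0 P2=NH1
Op 4: best P0=NH0 P1=NH0 P2=NH1
Op 5: best P0=NH1 P1=NH0 P2=NH1
Op 6: best P0=NH3 P1=NH0 P2=NH1
Op 7: best P0=NH3 P1=NH0 P2=-
Op 8: best P0=NH1 P1=NH0 P2=-
Op 9: best P0=NH1 P1=NH0 P2=-

Answer: P0:NH1 P1:NH0 P2:-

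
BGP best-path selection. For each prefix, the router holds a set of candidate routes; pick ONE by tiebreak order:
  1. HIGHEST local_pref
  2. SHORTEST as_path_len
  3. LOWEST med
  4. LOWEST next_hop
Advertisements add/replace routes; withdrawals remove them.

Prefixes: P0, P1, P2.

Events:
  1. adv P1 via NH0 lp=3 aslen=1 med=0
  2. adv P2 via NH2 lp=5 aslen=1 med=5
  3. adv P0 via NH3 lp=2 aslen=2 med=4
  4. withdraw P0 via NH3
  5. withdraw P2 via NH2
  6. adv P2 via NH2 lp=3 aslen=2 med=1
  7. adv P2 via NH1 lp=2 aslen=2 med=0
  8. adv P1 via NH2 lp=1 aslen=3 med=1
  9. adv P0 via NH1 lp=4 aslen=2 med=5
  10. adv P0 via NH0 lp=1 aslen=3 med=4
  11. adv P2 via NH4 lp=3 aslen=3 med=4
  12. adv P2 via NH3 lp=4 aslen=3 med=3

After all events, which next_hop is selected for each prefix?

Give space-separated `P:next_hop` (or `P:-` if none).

Answer: P0:NH1 P1:NH0 P2:NH3

Derivation:
Op 1: best P0=- P1=NH0 P2=-
Op 2: best P0=- P1=NH0 P2=NH2
Op 3: best P0=NH3 P1=NH0 P2=NH2
Op 4: best P0=- P1=NH0 P2=NH2
Op 5: best P0=- P1=NH0 P2=-
Op 6: best P0=- P1=NH0 P2=NH2
Op 7: best P0=- P1=NH0 P2=NH2
Op 8: best P0=- P1=NH0 P2=NH2
Op 9: best P0=NH1 P1=NH0 P2=NH2
Op 10: best P0=NH1 P1=NH0 P2=NH2
Op 11: best P0=NH1 P1=NH0 P2=NH2
Op 12: best P0=NH1 P1=NH0 P2=NH3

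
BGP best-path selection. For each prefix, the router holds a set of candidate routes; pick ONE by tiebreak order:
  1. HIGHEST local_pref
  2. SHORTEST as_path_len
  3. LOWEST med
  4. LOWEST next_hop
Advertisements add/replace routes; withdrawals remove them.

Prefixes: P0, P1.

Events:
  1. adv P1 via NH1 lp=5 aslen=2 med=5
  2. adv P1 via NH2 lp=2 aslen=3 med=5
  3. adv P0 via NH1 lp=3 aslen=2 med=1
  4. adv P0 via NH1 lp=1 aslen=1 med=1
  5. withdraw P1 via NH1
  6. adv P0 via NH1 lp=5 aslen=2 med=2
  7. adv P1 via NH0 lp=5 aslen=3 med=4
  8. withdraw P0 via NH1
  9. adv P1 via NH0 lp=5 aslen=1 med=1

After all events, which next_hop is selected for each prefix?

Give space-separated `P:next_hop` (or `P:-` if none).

Answer: P0:- P1:NH0

Derivation:
Op 1: best P0=- P1=NH1
Op 2: best P0=- P1=NH1
Op 3: best P0=NH1 P1=NH1
Op 4: best P0=NH1 P1=NH1
Op 5: best P0=NH1 P1=NH2
Op 6: best P0=NH1 P1=NH2
Op 7: best P0=NH1 P1=NH0
Op 8: best P0=- P1=NH0
Op 9: best P0=- P1=NH0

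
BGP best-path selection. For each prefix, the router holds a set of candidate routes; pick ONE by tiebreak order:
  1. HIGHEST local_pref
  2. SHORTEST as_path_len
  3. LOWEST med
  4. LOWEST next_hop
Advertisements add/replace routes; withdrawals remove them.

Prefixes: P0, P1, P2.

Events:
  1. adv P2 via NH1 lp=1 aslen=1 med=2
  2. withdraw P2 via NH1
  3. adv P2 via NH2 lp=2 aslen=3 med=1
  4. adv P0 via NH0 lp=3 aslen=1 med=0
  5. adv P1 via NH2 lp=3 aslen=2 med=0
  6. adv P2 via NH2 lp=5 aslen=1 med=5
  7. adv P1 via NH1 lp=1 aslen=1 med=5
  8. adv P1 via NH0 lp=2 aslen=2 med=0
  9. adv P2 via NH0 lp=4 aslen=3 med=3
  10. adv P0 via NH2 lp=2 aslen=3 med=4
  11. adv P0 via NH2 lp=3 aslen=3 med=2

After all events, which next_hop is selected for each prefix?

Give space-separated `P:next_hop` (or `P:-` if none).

Op 1: best P0=- P1=- P2=NH1
Op 2: best P0=- P1=- P2=-
Op 3: best P0=- P1=- P2=NH2
Op 4: best P0=NH0 P1=- P2=NH2
Op 5: best P0=NH0 P1=NH2 P2=NH2
Op 6: best P0=NH0 P1=NH2 P2=NH2
Op 7: best P0=NH0 P1=NH2 P2=NH2
Op 8: best P0=NH0 P1=NH2 P2=NH2
Op 9: best P0=NH0 P1=NH2 P2=NH2
Op 10: best P0=NH0 P1=NH2 P2=NH2
Op 11: best P0=NH0 P1=NH2 P2=NH2

Answer: P0:NH0 P1:NH2 P2:NH2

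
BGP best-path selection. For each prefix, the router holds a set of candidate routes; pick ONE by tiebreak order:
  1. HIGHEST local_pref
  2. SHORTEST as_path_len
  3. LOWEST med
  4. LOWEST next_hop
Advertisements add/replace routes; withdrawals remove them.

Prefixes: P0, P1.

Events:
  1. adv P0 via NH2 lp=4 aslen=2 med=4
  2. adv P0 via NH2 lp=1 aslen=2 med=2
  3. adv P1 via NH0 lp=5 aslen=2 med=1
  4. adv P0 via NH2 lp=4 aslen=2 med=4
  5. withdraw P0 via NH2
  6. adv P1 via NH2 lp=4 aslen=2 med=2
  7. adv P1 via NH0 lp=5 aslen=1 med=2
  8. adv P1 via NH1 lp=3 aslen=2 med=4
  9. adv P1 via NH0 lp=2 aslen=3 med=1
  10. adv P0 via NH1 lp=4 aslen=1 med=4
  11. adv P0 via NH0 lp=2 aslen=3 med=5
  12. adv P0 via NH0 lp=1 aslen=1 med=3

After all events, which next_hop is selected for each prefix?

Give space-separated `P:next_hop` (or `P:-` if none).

Answer: P0:NH1 P1:NH2

Derivation:
Op 1: best P0=NH2 P1=-
Op 2: best P0=NH2 P1=-
Op 3: best P0=NH2 P1=NH0
Op 4: best P0=NH2 P1=NH0
Op 5: best P0=- P1=NH0
Op 6: best P0=- P1=NH0
Op 7: best P0=- P1=NH0
Op 8: best P0=- P1=NH0
Op 9: best P0=- P1=NH2
Op 10: best P0=NH1 P1=NH2
Op 11: best P0=NH1 P1=NH2
Op 12: best P0=NH1 P1=NH2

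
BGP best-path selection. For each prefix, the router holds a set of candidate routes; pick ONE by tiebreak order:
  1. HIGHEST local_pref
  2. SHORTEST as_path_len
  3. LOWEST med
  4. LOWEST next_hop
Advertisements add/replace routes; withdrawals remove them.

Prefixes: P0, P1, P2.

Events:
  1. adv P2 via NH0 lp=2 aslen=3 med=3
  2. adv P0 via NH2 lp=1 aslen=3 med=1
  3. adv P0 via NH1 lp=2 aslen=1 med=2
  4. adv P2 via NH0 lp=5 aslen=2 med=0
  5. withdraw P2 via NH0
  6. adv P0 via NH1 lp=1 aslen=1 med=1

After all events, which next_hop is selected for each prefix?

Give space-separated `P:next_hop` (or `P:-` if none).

Answer: P0:NH1 P1:- P2:-

Derivation:
Op 1: best P0=- P1=- P2=NH0
Op 2: best P0=NH2 P1=- P2=NH0
Op 3: best P0=NH1 P1=- P2=NH0
Op 4: best P0=NH1 P1=- P2=NH0
Op 5: best P0=NH1 P1=- P2=-
Op 6: best P0=NH1 P1=- P2=-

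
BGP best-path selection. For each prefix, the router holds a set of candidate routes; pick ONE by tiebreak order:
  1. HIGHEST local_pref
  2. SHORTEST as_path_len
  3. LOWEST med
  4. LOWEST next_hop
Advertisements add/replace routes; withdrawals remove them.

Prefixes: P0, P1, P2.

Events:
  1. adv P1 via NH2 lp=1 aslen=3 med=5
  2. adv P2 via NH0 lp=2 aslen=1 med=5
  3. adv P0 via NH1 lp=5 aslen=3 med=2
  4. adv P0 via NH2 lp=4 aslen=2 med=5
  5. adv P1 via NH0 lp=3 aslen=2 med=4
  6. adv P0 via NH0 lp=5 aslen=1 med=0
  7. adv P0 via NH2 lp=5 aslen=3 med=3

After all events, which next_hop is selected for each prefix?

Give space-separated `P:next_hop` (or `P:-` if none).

Answer: P0:NH0 P1:NH0 P2:NH0

Derivation:
Op 1: best P0=- P1=NH2 P2=-
Op 2: best P0=- P1=NH2 P2=NH0
Op 3: best P0=NH1 P1=NH2 P2=NH0
Op 4: best P0=NH1 P1=NH2 P2=NH0
Op 5: best P0=NH1 P1=NH0 P2=NH0
Op 6: best P0=NH0 P1=NH0 P2=NH0
Op 7: best P0=NH0 P1=NH0 P2=NH0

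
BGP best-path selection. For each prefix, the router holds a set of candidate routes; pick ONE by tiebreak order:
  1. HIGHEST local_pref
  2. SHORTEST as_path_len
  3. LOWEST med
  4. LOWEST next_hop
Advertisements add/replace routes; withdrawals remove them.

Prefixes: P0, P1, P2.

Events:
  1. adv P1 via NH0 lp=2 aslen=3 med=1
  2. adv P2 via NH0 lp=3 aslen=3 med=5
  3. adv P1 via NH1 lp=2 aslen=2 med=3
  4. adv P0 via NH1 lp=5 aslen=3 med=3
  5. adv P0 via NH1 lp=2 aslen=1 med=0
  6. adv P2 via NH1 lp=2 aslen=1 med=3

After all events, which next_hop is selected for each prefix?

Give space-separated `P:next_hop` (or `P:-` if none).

Op 1: best P0=- P1=NH0 P2=-
Op 2: best P0=- P1=NH0 P2=NH0
Op 3: best P0=- P1=NH1 P2=NH0
Op 4: best P0=NH1 P1=NH1 P2=NH0
Op 5: best P0=NH1 P1=NH1 P2=NH0
Op 6: best P0=NH1 P1=NH1 P2=NH0

Answer: P0:NH1 P1:NH1 P2:NH0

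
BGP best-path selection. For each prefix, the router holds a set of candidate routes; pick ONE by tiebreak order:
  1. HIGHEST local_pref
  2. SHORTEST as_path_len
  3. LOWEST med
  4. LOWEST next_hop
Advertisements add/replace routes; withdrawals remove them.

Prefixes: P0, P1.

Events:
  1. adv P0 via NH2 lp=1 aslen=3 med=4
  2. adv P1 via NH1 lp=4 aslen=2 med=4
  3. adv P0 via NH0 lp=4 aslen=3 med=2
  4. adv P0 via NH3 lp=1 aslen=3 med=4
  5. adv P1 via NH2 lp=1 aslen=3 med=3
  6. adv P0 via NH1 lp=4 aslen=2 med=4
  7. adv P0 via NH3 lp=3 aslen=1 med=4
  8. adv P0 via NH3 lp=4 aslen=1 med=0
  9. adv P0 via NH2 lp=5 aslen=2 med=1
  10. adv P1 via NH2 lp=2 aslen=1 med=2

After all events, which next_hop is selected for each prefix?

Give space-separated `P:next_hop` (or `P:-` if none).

Op 1: best P0=NH2 P1=-
Op 2: best P0=NH2 P1=NH1
Op 3: best P0=NH0 P1=NH1
Op 4: best P0=NH0 P1=NH1
Op 5: best P0=NH0 P1=NH1
Op 6: best P0=NH1 P1=NH1
Op 7: best P0=NH1 P1=NH1
Op 8: best P0=NH3 P1=NH1
Op 9: best P0=NH2 P1=NH1
Op 10: best P0=NH2 P1=NH1

Answer: P0:NH2 P1:NH1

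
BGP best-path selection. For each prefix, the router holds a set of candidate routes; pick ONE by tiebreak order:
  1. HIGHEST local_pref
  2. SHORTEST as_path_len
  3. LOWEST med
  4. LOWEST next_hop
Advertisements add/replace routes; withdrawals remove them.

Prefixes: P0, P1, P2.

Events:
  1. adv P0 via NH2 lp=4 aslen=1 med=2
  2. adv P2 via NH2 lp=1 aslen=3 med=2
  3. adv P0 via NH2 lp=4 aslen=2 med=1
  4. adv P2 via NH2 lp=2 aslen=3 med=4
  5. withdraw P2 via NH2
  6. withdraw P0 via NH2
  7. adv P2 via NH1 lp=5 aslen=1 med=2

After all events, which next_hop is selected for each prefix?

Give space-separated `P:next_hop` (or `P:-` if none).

Op 1: best P0=NH2 P1=- P2=-
Op 2: best P0=NH2 P1=- P2=NH2
Op 3: best P0=NH2 P1=- P2=NH2
Op 4: best P0=NH2 P1=- P2=NH2
Op 5: best P0=NH2 P1=- P2=-
Op 6: best P0=- P1=- P2=-
Op 7: best P0=- P1=- P2=NH1

Answer: P0:- P1:- P2:NH1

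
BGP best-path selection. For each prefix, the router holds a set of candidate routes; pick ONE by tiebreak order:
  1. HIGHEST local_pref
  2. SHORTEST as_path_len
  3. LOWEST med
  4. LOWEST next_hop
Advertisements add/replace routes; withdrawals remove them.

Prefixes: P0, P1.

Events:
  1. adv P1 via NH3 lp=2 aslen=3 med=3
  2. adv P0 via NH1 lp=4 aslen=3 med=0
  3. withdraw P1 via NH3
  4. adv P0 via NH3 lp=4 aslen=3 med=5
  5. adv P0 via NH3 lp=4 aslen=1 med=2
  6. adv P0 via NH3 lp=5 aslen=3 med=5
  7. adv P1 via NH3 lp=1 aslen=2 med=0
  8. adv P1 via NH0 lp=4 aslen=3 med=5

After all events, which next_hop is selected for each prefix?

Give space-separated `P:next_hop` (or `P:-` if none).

Op 1: best P0=- P1=NH3
Op 2: best P0=NH1 P1=NH3
Op 3: best P0=NH1 P1=-
Op 4: best P0=NH1 P1=-
Op 5: best P0=NH3 P1=-
Op 6: best P0=NH3 P1=-
Op 7: best P0=NH3 P1=NH3
Op 8: best P0=NH3 P1=NH0

Answer: P0:NH3 P1:NH0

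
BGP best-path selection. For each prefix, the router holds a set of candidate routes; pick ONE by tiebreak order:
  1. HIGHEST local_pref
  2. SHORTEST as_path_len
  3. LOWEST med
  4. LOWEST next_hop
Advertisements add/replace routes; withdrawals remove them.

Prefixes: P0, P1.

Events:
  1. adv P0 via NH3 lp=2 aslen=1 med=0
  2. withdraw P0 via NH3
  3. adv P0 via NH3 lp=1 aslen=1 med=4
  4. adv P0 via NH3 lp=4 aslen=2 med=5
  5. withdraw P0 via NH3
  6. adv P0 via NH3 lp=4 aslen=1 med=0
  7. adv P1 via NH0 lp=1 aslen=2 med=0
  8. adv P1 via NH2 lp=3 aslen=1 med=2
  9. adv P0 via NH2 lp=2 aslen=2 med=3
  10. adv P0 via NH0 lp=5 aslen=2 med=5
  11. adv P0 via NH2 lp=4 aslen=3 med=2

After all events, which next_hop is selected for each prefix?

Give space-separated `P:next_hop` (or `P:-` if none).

Op 1: best P0=NH3 P1=-
Op 2: best P0=- P1=-
Op 3: best P0=NH3 P1=-
Op 4: best P0=NH3 P1=-
Op 5: best P0=- P1=-
Op 6: best P0=NH3 P1=-
Op 7: best P0=NH3 P1=NH0
Op 8: best P0=NH3 P1=NH2
Op 9: best P0=NH3 P1=NH2
Op 10: best P0=NH0 P1=NH2
Op 11: best P0=NH0 P1=NH2

Answer: P0:NH0 P1:NH2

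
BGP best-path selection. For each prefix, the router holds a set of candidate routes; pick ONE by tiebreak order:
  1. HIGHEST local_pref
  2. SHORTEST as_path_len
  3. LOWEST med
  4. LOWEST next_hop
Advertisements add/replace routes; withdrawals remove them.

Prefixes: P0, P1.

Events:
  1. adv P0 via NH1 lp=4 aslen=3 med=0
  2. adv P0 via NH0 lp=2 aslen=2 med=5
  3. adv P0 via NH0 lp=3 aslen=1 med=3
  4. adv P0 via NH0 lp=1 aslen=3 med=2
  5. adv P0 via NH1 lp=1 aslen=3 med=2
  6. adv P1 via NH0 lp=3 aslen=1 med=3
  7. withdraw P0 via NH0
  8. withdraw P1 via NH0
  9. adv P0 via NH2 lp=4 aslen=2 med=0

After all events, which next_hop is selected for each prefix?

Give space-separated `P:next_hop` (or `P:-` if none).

Op 1: best P0=NH1 P1=-
Op 2: best P0=NH1 P1=-
Op 3: best P0=NH1 P1=-
Op 4: best P0=NH1 P1=-
Op 5: best P0=NH0 P1=-
Op 6: best P0=NH0 P1=NH0
Op 7: best P0=NH1 P1=NH0
Op 8: best P0=NH1 P1=-
Op 9: best P0=NH2 P1=-

Answer: P0:NH2 P1:-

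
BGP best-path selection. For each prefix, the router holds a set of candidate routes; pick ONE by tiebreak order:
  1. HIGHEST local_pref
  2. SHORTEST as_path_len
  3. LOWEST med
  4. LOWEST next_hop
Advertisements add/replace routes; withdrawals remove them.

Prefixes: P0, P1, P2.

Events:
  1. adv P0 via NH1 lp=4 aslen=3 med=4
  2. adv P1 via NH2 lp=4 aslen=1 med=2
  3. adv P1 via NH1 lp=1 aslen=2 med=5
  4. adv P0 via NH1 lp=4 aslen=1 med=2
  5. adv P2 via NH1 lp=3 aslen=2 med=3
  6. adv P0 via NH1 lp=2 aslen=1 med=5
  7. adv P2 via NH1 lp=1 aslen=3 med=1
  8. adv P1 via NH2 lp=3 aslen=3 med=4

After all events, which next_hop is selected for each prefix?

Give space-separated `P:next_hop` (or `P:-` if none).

Op 1: best P0=NH1 P1=- P2=-
Op 2: best P0=NH1 P1=NH2 P2=-
Op 3: best P0=NH1 P1=NH2 P2=-
Op 4: best P0=NH1 P1=NH2 P2=-
Op 5: best P0=NH1 P1=NH2 P2=NH1
Op 6: best P0=NH1 P1=NH2 P2=NH1
Op 7: best P0=NH1 P1=NH2 P2=NH1
Op 8: best P0=NH1 P1=NH2 P2=NH1

Answer: P0:NH1 P1:NH2 P2:NH1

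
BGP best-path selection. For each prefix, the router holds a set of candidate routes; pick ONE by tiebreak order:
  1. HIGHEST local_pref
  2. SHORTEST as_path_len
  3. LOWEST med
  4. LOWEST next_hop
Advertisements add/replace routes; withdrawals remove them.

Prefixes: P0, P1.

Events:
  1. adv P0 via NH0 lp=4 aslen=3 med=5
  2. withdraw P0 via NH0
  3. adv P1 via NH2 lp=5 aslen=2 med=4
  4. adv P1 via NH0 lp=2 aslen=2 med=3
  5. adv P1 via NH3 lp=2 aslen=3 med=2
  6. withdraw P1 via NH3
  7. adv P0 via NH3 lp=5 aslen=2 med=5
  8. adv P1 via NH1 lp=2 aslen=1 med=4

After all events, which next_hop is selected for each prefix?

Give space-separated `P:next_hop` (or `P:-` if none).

Op 1: best P0=NH0 P1=-
Op 2: best P0=- P1=-
Op 3: best P0=- P1=NH2
Op 4: best P0=- P1=NH2
Op 5: best P0=- P1=NH2
Op 6: best P0=- P1=NH2
Op 7: best P0=NH3 P1=NH2
Op 8: best P0=NH3 P1=NH2

Answer: P0:NH3 P1:NH2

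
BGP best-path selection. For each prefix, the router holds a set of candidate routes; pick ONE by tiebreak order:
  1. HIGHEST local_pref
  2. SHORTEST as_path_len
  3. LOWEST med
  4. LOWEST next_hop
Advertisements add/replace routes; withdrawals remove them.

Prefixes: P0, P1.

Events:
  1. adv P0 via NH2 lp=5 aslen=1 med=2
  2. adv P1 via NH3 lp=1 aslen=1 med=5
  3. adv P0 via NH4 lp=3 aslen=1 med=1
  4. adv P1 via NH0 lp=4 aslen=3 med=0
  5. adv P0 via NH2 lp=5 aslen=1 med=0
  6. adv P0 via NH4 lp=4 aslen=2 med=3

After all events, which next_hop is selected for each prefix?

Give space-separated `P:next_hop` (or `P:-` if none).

Answer: P0:NH2 P1:NH0

Derivation:
Op 1: best P0=NH2 P1=-
Op 2: best P0=NH2 P1=NH3
Op 3: best P0=NH2 P1=NH3
Op 4: best P0=NH2 P1=NH0
Op 5: best P0=NH2 P1=NH0
Op 6: best P0=NH2 P1=NH0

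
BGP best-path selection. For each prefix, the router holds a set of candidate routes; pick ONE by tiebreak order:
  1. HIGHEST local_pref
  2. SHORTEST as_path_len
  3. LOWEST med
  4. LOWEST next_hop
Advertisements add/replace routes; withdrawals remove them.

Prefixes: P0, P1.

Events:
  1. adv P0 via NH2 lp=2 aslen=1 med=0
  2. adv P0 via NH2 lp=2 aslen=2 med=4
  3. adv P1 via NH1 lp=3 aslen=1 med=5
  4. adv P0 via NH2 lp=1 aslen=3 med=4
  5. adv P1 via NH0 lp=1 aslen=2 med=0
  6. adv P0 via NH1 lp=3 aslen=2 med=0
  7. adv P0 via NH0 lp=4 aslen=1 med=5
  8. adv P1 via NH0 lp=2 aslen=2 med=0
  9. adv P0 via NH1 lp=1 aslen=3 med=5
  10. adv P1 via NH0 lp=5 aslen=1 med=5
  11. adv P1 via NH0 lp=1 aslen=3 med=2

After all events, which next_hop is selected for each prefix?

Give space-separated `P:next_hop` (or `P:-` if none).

Op 1: best P0=NH2 P1=-
Op 2: best P0=NH2 P1=-
Op 3: best P0=NH2 P1=NH1
Op 4: best P0=NH2 P1=NH1
Op 5: best P0=NH2 P1=NH1
Op 6: best P0=NH1 P1=NH1
Op 7: best P0=NH0 P1=NH1
Op 8: best P0=NH0 P1=NH1
Op 9: best P0=NH0 P1=NH1
Op 10: best P0=NH0 P1=NH0
Op 11: best P0=NH0 P1=NH1

Answer: P0:NH0 P1:NH1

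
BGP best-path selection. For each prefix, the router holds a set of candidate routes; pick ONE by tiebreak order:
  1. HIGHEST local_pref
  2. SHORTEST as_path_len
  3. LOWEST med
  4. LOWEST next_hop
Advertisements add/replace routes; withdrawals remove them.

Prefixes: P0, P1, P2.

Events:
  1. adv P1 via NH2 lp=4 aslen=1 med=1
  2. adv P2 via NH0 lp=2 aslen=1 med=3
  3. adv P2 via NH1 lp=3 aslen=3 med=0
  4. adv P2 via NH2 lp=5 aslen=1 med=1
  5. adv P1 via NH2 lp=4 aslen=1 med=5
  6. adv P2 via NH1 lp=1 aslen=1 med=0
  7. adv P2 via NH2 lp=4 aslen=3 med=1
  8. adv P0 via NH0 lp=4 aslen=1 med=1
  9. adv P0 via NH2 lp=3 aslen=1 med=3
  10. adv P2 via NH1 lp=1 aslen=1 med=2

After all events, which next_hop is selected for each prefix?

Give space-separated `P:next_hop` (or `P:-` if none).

Answer: P0:NH0 P1:NH2 P2:NH2

Derivation:
Op 1: best P0=- P1=NH2 P2=-
Op 2: best P0=- P1=NH2 P2=NH0
Op 3: best P0=- P1=NH2 P2=NH1
Op 4: best P0=- P1=NH2 P2=NH2
Op 5: best P0=- P1=NH2 P2=NH2
Op 6: best P0=- P1=NH2 P2=NH2
Op 7: best P0=- P1=NH2 P2=NH2
Op 8: best P0=NH0 P1=NH2 P2=NH2
Op 9: best P0=NH0 P1=NH2 P2=NH2
Op 10: best P0=NH0 P1=NH2 P2=NH2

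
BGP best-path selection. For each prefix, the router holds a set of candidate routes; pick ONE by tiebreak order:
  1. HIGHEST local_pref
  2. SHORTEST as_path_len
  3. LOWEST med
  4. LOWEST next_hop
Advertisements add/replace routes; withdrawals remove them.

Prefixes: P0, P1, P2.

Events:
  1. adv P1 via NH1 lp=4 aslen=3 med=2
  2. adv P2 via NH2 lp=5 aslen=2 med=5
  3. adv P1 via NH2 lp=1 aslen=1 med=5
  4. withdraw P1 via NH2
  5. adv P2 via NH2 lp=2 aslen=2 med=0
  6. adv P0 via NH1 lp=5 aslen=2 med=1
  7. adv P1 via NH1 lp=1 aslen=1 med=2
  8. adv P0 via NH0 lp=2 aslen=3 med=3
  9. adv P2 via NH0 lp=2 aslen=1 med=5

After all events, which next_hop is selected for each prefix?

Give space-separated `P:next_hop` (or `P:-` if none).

Op 1: best P0=- P1=NH1 P2=-
Op 2: best P0=- P1=NH1 P2=NH2
Op 3: best P0=- P1=NH1 P2=NH2
Op 4: best P0=- P1=NH1 P2=NH2
Op 5: best P0=- P1=NH1 P2=NH2
Op 6: best P0=NH1 P1=NH1 P2=NH2
Op 7: best P0=NH1 P1=NH1 P2=NH2
Op 8: best P0=NH1 P1=NH1 P2=NH2
Op 9: best P0=NH1 P1=NH1 P2=NH0

Answer: P0:NH1 P1:NH1 P2:NH0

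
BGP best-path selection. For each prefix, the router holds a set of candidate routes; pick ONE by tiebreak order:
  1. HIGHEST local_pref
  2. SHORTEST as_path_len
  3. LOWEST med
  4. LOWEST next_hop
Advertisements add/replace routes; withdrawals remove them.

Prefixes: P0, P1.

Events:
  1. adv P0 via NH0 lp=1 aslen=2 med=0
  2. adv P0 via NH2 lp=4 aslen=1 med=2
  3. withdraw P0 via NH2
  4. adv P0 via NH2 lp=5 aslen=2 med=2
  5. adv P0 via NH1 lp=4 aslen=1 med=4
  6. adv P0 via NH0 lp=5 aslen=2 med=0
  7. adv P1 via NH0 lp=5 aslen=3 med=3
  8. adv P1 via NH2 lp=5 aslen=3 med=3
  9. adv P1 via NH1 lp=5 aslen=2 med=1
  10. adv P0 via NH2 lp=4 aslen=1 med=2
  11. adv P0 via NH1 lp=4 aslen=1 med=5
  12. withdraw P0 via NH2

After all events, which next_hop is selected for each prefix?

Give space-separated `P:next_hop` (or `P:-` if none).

Op 1: best P0=NH0 P1=-
Op 2: best P0=NH2 P1=-
Op 3: best P0=NH0 P1=-
Op 4: best P0=NH2 P1=-
Op 5: best P0=NH2 P1=-
Op 6: best P0=NH0 P1=-
Op 7: best P0=NH0 P1=NH0
Op 8: best P0=NH0 P1=NH0
Op 9: best P0=NH0 P1=NH1
Op 10: best P0=NH0 P1=NH1
Op 11: best P0=NH0 P1=NH1
Op 12: best P0=NH0 P1=NH1

Answer: P0:NH0 P1:NH1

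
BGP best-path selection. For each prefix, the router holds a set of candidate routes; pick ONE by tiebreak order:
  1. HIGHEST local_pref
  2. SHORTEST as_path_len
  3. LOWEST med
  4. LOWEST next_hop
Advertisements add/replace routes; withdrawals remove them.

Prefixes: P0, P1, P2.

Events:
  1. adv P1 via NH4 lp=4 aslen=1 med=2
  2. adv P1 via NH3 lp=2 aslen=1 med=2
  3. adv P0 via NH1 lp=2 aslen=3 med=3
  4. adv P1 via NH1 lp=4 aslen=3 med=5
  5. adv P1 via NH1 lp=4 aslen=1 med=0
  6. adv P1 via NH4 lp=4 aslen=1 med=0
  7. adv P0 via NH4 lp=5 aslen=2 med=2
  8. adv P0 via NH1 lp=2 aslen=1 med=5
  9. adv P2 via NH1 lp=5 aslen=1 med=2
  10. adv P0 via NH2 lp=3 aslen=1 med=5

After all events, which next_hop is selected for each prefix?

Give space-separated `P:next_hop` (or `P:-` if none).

Answer: P0:NH4 P1:NH1 P2:NH1

Derivation:
Op 1: best P0=- P1=NH4 P2=-
Op 2: best P0=- P1=NH4 P2=-
Op 3: best P0=NH1 P1=NH4 P2=-
Op 4: best P0=NH1 P1=NH4 P2=-
Op 5: best P0=NH1 P1=NH1 P2=-
Op 6: best P0=NH1 P1=NH1 P2=-
Op 7: best P0=NH4 P1=NH1 P2=-
Op 8: best P0=NH4 P1=NH1 P2=-
Op 9: best P0=NH4 P1=NH1 P2=NH1
Op 10: best P0=NH4 P1=NH1 P2=NH1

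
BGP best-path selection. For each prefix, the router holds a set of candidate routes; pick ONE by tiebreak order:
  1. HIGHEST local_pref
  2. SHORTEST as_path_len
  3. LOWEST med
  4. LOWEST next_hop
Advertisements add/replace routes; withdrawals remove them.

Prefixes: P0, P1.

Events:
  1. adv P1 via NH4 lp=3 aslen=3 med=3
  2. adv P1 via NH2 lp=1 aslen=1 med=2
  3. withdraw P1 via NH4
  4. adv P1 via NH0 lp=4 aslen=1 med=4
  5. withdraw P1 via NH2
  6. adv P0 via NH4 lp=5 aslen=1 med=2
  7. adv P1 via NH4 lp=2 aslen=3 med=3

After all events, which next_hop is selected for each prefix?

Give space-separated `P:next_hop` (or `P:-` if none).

Op 1: best P0=- P1=NH4
Op 2: best P0=- P1=NH4
Op 3: best P0=- P1=NH2
Op 4: best P0=- P1=NH0
Op 5: best P0=- P1=NH0
Op 6: best P0=NH4 P1=NH0
Op 7: best P0=NH4 P1=NH0

Answer: P0:NH4 P1:NH0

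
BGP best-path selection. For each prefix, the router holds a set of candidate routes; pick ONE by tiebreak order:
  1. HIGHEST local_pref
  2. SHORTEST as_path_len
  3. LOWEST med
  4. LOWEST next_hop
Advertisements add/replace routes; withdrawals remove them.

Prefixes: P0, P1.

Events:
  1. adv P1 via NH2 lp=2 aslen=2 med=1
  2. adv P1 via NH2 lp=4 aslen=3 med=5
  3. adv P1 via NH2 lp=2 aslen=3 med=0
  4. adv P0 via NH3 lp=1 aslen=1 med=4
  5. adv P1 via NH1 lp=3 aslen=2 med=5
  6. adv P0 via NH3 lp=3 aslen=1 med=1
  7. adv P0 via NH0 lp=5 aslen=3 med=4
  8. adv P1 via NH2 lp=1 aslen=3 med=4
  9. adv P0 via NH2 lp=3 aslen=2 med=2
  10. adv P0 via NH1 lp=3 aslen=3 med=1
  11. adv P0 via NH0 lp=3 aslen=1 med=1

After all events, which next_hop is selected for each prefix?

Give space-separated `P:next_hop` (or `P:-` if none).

Op 1: best P0=- P1=NH2
Op 2: best P0=- P1=NH2
Op 3: best P0=- P1=NH2
Op 4: best P0=NH3 P1=NH2
Op 5: best P0=NH3 P1=NH1
Op 6: best P0=NH3 P1=NH1
Op 7: best P0=NH0 P1=NH1
Op 8: best P0=NH0 P1=NH1
Op 9: best P0=NH0 P1=NH1
Op 10: best P0=NH0 P1=NH1
Op 11: best P0=NH0 P1=NH1

Answer: P0:NH0 P1:NH1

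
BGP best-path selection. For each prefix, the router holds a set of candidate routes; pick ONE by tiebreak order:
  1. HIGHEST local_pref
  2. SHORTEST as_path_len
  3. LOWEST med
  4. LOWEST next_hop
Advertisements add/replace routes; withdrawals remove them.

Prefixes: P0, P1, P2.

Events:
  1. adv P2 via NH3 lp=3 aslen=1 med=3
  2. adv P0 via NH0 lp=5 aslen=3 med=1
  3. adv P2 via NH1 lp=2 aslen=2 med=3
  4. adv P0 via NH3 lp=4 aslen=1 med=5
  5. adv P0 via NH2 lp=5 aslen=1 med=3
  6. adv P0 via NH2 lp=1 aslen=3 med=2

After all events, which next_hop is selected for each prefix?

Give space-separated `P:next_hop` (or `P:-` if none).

Answer: P0:NH0 P1:- P2:NH3

Derivation:
Op 1: best P0=- P1=- P2=NH3
Op 2: best P0=NH0 P1=- P2=NH3
Op 3: best P0=NH0 P1=- P2=NH3
Op 4: best P0=NH0 P1=- P2=NH3
Op 5: best P0=NH2 P1=- P2=NH3
Op 6: best P0=NH0 P1=- P2=NH3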